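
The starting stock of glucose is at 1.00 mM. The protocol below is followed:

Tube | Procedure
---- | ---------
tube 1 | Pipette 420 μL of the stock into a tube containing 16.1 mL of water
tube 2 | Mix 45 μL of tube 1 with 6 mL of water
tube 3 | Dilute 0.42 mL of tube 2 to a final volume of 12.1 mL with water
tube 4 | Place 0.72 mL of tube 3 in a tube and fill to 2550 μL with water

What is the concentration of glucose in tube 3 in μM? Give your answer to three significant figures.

0.00657 μM

Step 1: 420 μL + 16.1 mL = 16520 μL total → factor 16520/420 = 39.333
Step 2: 45 μL + 6 mL = 6045 μL total → factor 6045/45 = 134.33
Step 3: 0.42 mL brought to 12.1 mL → factor 12.1/0.42 = 28.81
Dilution factor through tube 3 = 39.333 × 134.33 × 28.81 = 1.5222 × 10^5
[tube 3] = 1.00 mM / 1.5222 × 10^5 = 6.569 × 10^-6 mM = 0.00657 μM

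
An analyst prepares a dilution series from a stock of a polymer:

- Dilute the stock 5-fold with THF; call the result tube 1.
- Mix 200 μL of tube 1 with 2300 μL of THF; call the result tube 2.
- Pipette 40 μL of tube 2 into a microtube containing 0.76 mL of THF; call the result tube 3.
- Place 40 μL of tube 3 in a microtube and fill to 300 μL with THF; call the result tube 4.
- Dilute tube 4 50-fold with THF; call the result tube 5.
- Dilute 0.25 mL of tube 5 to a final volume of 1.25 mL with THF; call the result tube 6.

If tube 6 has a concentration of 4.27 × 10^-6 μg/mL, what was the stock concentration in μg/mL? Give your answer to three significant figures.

10.0 μg/mL

Step 1: 5-fold → factor 5
Step 2: 200 μL + 2300 μL = 2500 μL total → factor 2500/200 = 12.5
Step 3: 40 μL + 0.76 mL = 800 μL total → factor 800/40 = 20
Step 4: 40 μL brought to 300 μL → factor 300/40 = 7.5
Step 5: 50-fold → factor 50
Step 6: 0.25 mL brought to 1.25 mL → factor 1.25/0.25 = 5
Overall dilution factor = 5 × 12.5 × 20 × 7.5 × 50 × 5 = 2.3438 × 10^6
Stock = 4.27 × 10^-6 μg/mL × 2.3438 × 10^6 = 10.0 μg/mL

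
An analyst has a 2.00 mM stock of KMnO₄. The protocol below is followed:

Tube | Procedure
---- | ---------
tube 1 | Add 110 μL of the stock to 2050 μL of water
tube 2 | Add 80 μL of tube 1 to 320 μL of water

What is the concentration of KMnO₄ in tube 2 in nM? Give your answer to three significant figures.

Step 1: 110 μL + 2050 μL = 2160 μL total → factor 2160/110 = 19.636
Step 2: 80 μL + 320 μL = 400 μL total → factor 400/80 = 5
Overall dilution factor = 19.636 × 5 = 98.182
Final = 2.00 mM / 98.182 = 0.02037 mM = 2.04 × 10^4 nM

2.04 × 10^4 nM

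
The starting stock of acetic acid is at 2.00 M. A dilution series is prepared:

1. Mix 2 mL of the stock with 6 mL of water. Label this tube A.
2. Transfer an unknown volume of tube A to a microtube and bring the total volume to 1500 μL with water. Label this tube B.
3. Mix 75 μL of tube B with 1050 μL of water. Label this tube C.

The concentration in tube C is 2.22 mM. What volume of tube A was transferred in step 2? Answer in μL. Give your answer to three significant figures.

Step 1: 2 mL + 6 mL = 8 mL total → factor 8/2 = 4
Step 2: v brought to 1500 μL → factor = 1500 μL/v
Step 3: 75 μL + 1050 μL = 1125 μL total → factor 1125/75 = 15
Product of known-step factors = 60
Overall factor = 2.00 M / (2.22 mM) = 900.9
Step-2 factor = 900.9 / 60 = 15.015
v = 1500 μL / 15.015 = 99.9 μL

99.9 μL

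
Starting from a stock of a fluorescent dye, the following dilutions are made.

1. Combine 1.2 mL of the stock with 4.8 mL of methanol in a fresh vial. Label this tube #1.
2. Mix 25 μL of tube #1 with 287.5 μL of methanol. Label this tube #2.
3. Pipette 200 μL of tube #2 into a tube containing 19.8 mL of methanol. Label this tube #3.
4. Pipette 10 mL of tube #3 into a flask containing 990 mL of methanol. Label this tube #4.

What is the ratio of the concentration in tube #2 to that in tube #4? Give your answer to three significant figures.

Step 1: 1.2 mL + 4.8 mL = 6 mL total → factor 6/1.2 = 5
Step 2: 25 μL + 287.5 μL = 312.5 μL total → factor 312.5/25 = 12.5
Step 3: 200 μL + 19.8 mL = 20000 μL total → factor 20000/200 = 100
Step 4: 10 mL + 990 mL = 1000 mL total → factor 1000/10 = 100
Dilution factor to tube #2 = 62.5; to tube #4 = 6.25 × 10^5
[tube #2]/[tube #4] = (factor to tube #4)/(factor to tube #2) = 6.25 × 10^5/62.5 = 1.00 × 10^4

1.00 × 10^4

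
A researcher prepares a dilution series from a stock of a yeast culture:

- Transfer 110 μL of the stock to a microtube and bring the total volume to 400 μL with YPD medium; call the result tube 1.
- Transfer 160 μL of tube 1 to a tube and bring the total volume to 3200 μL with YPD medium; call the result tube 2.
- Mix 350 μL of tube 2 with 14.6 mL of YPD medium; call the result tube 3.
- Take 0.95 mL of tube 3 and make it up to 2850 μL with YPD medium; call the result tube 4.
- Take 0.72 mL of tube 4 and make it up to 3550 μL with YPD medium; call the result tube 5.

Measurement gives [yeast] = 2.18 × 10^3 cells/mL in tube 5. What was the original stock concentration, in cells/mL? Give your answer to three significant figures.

Step 1: 110 μL brought to 400 μL → factor 400/110 = 3.6364
Step 2: 160 μL brought to 3200 μL → factor 3200/160 = 20
Step 3: 350 μL + 14.6 mL = 14950 μL total → factor 14950/350 = 42.714
Step 4: 0.95 mL brought to 2850 μL → factor 2.85/0.95 = 3
Step 5: 0.72 mL brought to 3550 μL → factor 3.55/0.72 = 4.9306
Overall dilution factor = 3.6364 × 20 × 42.714 × 3 × 4.9306 = 45950
Stock = 2.18 × 10^3 cells/mL × 45950 = 1.00 × 10^8 cells/mL

1.00 × 10^8 cells/mL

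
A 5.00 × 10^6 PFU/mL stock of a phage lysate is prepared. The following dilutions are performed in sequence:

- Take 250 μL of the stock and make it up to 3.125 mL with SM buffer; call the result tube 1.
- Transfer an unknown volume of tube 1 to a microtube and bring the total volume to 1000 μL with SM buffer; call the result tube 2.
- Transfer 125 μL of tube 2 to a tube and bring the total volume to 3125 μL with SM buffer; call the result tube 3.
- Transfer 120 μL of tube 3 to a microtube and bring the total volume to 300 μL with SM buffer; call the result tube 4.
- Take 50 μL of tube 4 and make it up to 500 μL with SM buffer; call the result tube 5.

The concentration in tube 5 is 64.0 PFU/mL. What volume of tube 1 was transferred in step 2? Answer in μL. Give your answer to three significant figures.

Step 1: 250 μL brought to 3.125 mL → factor 3125/250 = 12.5
Step 2: v brought to 1000 μL → factor = 1000 μL/v
Step 3: 125 μL brought to 3125 μL → factor 3125/125 = 25
Step 4: 120 μL brought to 300 μL → factor 300/120 = 2.5
Step 5: 50 μL brought to 500 μL → factor 500/50 = 10
Product of known-step factors = 7812.5
Overall factor = 5.00 × 10^6 PFU/mL / (64.0 PFU/mL) = 78125
Step-2 factor = 78125 / 7812.5 = 10
v = 1000 μL / 10 = 100 μL

100 μL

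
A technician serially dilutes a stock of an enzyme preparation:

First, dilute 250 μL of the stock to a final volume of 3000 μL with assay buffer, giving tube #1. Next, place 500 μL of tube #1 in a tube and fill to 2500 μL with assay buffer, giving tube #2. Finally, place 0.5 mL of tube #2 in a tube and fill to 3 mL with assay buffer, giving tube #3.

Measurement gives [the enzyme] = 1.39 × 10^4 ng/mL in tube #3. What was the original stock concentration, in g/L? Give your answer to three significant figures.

5.00 g/L

Step 1: 250 μL brought to 3000 μL → factor 3000/250 = 12
Step 2: 500 μL brought to 2500 μL → factor 2500/500 = 5
Step 3: 0.5 mL brought to 3 mL → factor 3/0.5 = 6
Overall dilution factor = 12 × 5 × 6 = 360
Stock = 1.39 × 10^4 ng/mL × 360 = 5.004 × 10^6 ng/mL = 5.00 g/L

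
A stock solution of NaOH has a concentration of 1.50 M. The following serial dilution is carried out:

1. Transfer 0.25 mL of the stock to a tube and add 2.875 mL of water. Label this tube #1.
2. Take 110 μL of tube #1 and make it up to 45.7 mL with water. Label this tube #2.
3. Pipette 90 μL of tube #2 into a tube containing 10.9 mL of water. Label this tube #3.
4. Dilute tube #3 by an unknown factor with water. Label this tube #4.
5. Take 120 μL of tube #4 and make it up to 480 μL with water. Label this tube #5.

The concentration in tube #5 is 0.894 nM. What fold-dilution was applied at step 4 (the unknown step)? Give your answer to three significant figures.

661-fold

Step 1: 0.25 mL + 2.875 mL = 3.125 mL total → factor 3.125/0.25 = 12.5
Step 2: 110 μL brought to 45.7 mL → factor 45700/110 = 415.45
Step 3: 90 μL + 10.9 mL = 10990 μL total → factor 10990/90 = 122.11
Step 4: unknown factor x
Step 5: 120 μL brought to 480 μL → factor 480/120 = 4
Product of known-step factors = 2.5366 × 10^6
Overall factor = 1.50 M / (0.894 nM) = 1.6779 × 10^9
x = 1.6779 × 10^9 / 2.5366 × 10^6 = 661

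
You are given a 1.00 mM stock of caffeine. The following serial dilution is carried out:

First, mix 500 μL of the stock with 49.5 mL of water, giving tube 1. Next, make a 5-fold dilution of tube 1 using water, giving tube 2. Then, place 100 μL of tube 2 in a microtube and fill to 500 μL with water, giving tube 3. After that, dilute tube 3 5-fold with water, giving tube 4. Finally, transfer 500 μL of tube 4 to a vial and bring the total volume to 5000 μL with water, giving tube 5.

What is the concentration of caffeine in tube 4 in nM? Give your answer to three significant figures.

Step 1: 500 μL + 49.5 mL = 50000 μL total → factor 50000/500 = 100
Step 2: 5-fold → factor 5
Step 3: 100 μL brought to 500 μL → factor 500/100 = 5
Step 4: 5-fold → factor 5
Dilution factor through tube 4 = 100 × 5 × 5 × 5 = 12500
[tube 4] = 1.00 mM / 12500 = 8.000 × 10^-5 mM = 80.0 nM

80.0 nM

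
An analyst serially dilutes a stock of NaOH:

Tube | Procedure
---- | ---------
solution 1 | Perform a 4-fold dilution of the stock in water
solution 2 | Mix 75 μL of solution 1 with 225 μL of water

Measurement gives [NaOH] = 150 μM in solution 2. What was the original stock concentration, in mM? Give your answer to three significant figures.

Step 1: 4-fold → factor 4
Step 2: 75 μL + 225 μL = 300 μL total → factor 300/75 = 4
Overall dilution factor = 4 × 4 = 16
Stock = 150 μM × 16 = 2400 μM = 2.40 mM

2.40 mM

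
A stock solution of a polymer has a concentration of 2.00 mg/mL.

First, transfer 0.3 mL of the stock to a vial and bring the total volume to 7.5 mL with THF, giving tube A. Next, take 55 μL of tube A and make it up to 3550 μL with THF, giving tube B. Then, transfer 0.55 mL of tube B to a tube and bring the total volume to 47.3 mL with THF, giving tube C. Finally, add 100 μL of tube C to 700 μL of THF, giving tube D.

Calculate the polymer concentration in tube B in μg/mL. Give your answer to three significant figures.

Step 1: 0.3 mL brought to 7.5 mL → factor 7.5/0.3 = 25
Step 2: 55 μL brought to 3550 μL → factor 3550/55 = 64.545
Dilution factor through tube B = 25 × 64.545 = 1613.6
[tube B] = 2.00 mg/mL / 1613.6 = 0.001239 mg/mL = 1.24 μg/mL

1.24 μg/mL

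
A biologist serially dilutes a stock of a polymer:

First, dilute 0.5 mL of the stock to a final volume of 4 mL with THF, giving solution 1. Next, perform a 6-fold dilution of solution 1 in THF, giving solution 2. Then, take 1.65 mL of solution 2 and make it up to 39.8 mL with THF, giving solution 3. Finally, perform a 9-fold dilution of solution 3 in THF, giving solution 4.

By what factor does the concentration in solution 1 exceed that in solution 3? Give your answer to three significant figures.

Step 1: 0.5 mL brought to 4 mL → factor 4/0.5 = 8
Step 2: 6-fold → factor 6
Step 3: 1.65 mL brought to 39.8 mL → factor 39.8/1.65 = 24.121
Dilution factor to solution 1 = 8; to solution 3 = 1157.8
[solution 1]/[solution 3] = (factor to solution 3)/(factor to solution 1) = 1157.8/8 = 145

145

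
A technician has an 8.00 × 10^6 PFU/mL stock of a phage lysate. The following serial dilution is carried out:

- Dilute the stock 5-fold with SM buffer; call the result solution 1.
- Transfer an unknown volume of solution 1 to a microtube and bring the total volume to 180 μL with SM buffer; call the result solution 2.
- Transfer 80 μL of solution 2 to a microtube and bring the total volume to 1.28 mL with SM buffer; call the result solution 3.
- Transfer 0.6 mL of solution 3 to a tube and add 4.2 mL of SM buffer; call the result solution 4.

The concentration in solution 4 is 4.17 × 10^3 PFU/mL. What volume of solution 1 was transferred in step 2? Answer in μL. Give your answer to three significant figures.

60.0 μL

Step 1: 5-fold → factor 5
Step 2: v brought to 180 μL → factor = 180 μL/v
Step 3: 80 μL brought to 1.28 mL → factor 1280/80 = 16
Step 4: 0.6 mL + 4.2 mL = 4.8 mL total → factor 4.8/0.6 = 8
Product of known-step factors = 640
Overall factor = 8.00 × 10^6 PFU/mL / (4.17 × 10^3 PFU/mL) = 1918.5
Step-2 factor = 1918.5 / 640 = 2.9976
v = 180 μL / 2.9976 = 60.0 μL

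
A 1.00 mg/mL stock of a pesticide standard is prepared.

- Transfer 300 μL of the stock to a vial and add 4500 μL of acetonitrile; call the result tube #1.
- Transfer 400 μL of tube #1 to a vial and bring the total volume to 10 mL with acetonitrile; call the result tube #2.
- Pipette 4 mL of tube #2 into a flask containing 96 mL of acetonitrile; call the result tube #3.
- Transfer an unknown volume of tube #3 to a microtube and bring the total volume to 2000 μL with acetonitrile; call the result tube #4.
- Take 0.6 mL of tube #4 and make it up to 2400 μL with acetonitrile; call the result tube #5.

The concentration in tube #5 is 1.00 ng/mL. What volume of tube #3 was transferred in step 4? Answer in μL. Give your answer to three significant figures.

80.0 μL

Step 1: 300 μL + 4500 μL = 4800 μL total → factor 4800/300 = 16
Step 2: 400 μL brought to 10 mL → factor 10000/400 = 25
Step 3: 4 mL + 96 mL = 100 mL total → factor 100/4 = 25
Step 4: v brought to 2000 μL → factor = 2000 μL/v
Step 5: 0.6 mL brought to 2400 μL → factor 2.4/0.6 = 4
Product of known-step factors = 40000
Overall factor = 1.00 mg/mL / (1.00 ng/mL) = 1 × 10^6
Step-4 factor = 1 × 10^6 / 40000 = 25
v = 2000 μL / 25 = 80.0 μL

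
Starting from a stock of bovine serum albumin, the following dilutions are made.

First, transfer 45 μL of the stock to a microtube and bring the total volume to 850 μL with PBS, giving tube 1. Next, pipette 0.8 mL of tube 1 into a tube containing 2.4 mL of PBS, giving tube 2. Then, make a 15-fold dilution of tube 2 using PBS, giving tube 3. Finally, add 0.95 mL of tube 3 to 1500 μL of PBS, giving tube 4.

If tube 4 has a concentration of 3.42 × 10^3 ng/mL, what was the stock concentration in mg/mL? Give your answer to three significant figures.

Step 1: 45 μL brought to 850 μL → factor 850/45 = 18.889
Step 2: 0.8 mL + 2.4 mL = 3.2 mL total → factor 3.2/0.8 = 4
Step 3: 15-fold → factor 15
Step 4: 0.95 mL + 1500 μL = 2.45 mL total → factor 2.45/0.95 = 2.5789
Overall dilution factor = 18.889 × 4 × 15 × 2.5789 = 2922.8
Stock = 3.42 × 10^3 ng/mL × 2922.8 = 9.996 × 10^6 ng/mL = 10.0 mg/mL

10.0 mg/mL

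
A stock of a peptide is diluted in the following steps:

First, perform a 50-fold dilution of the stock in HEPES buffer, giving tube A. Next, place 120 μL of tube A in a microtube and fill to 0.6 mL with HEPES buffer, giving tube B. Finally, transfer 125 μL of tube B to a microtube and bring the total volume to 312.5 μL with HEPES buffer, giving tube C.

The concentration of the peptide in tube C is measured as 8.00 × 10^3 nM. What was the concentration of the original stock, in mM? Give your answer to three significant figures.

Step 1: 50-fold → factor 50
Step 2: 120 μL brought to 0.6 mL → factor 600/120 = 5
Step 3: 125 μL brought to 312.5 μL → factor 312.5/125 = 2.5
Overall dilution factor = 50 × 5 × 2.5 = 625
Stock = 8.00 × 10^3 nM × 625 = 5.000 × 10^6 nM = 5.00 mM

5.00 mM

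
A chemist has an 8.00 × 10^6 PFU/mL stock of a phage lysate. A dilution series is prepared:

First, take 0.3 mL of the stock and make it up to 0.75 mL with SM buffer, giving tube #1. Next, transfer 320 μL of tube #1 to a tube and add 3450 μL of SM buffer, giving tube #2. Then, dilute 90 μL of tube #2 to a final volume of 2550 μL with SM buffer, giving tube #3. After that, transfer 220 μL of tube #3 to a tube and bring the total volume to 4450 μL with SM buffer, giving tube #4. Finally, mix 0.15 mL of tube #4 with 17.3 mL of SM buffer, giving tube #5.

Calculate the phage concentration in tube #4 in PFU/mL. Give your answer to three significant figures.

Step 1: 0.3 mL brought to 0.75 mL → factor 0.75/0.3 = 2.5
Step 2: 320 μL + 3450 μL = 3770 μL total → factor 3770/320 = 11.781
Step 3: 90 μL brought to 2550 μL → factor 2550/90 = 28.333
Step 4: 220 μL brought to 4450 μL → factor 4450/220 = 20.227
Dilution factor through tube #4 = 2.5 × 11.781 × 28.333 × 20.227 = 16880
[tube #4] = 8.00 × 10^6 PFU/mL / 16880 = 474 PFU/mL

474 PFU/mL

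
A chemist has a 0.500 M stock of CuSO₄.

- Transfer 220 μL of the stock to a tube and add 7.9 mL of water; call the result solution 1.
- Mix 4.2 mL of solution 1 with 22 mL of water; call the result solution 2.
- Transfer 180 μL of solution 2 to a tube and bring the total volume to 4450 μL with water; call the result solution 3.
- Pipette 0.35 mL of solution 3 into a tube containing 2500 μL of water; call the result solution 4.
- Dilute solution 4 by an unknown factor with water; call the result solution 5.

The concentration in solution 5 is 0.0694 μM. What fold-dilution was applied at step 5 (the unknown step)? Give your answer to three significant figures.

155-fold

Step 1: 220 μL + 7.9 mL = 8120 μL total → factor 8120/220 = 36.909
Step 2: 4.2 mL + 22 mL = 26.2 mL total → factor 26.2/4.2 = 6.2381
Step 3: 180 μL brought to 4450 μL → factor 4450/180 = 24.722
Step 4: 0.35 mL + 2500 μL = 2.85 mL total → factor 2.85/0.35 = 8.1429
Step 5: unknown factor x
Product of known-step factors = 46350
Overall factor = 0.500 M / (0.0694 μM) = 7.2046 × 10^6
x = 7.2046 × 10^6 / 46350 = 155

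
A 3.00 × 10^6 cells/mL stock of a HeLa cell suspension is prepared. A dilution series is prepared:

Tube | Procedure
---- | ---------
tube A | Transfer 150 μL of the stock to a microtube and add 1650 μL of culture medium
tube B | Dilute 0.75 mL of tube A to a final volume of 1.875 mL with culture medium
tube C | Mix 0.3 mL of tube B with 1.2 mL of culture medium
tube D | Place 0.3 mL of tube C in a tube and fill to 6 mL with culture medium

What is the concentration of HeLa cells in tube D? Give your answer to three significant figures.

1.00 × 10^3 cells/mL

Step 1: 150 μL + 1650 μL = 1800 μL total → factor 1800/150 = 12
Step 2: 0.75 mL brought to 1.875 mL → factor 1.875/0.75 = 2.5
Step 3: 0.3 mL + 1.2 mL = 1.5 mL total → factor 1.5/0.3 = 5
Step 4: 0.3 mL brought to 6 mL → factor 6/0.3 = 20
Overall dilution factor = 12 × 2.5 × 5 × 20 = 3000
Final = 3.00 × 10^6 cells/mL / 3000 = 1.00 × 10^3 cells/mL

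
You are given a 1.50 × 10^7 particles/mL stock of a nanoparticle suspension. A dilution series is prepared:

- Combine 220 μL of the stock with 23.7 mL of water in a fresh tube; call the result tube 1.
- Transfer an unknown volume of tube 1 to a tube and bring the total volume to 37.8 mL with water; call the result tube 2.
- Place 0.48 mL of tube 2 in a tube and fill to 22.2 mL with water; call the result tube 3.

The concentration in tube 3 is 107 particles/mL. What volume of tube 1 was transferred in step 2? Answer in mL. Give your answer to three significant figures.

Step 1: 220 μL + 23.7 mL = 23920 μL total → factor 23920/220 = 108.73
Step 2: v brought to 37.8 mL → factor = 37.8 mL/v
Step 3: 0.48 mL brought to 22.2 mL → factor 22.2/0.48 = 46.25
Product of known-step factors = 5028.6
Overall factor = 1.50 × 10^7 particles/mL / (107 particles/mL) = 1.4019 × 10^5
Step-2 factor = 1.4019 × 10^5 / 5028.6 = 27.878
v = 37.8 mL / 27.878 = 1.36 mL

1.36 mL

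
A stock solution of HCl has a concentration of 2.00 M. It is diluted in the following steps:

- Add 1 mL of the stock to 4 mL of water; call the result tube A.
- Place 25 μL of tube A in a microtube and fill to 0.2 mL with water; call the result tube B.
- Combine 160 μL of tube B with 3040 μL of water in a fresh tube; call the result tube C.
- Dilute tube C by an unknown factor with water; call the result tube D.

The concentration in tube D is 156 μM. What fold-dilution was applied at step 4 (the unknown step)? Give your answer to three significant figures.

Step 1: 1 mL + 4 mL = 5 mL total → factor 5/1 = 5
Step 2: 25 μL brought to 0.2 mL → factor 200/25 = 8
Step 3: 160 μL + 3040 μL = 3200 μL total → factor 3200/160 = 20
Step 4: unknown factor x
Product of known-step factors = 800
Overall factor = 2.00 M / (156 μM) = 12821
x = 12821 / 800 = 16.0

16.0-fold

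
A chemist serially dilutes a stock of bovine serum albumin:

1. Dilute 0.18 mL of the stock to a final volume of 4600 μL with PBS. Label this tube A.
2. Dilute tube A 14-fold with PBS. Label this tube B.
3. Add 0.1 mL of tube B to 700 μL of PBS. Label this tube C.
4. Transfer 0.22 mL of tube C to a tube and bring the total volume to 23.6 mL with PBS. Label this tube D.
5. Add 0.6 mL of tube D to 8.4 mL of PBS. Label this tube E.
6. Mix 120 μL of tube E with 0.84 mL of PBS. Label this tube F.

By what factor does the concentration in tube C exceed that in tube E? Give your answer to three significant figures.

Step 1: 0.18 mL brought to 4600 μL → factor 4.6/0.18 = 25.556
Step 2: 14-fold → factor 14
Step 3: 0.1 mL + 700 μL = 0.8 mL total → factor 0.8/0.1 = 8
Step 4: 0.22 mL brought to 23.6 mL → factor 23.6/0.22 = 107.27
Step 5: 0.6 mL + 8.4 mL = 9 mL total → factor 9/0.6 = 15
Dilution factor to tube C = 2862.2; to tube E = 4.6056 × 10^6
[tube C]/[tube E] = (factor to tube E)/(factor to tube C) = 4.6056 × 10^6/2862.2 = 1.61 × 10^3

1.61 × 10^3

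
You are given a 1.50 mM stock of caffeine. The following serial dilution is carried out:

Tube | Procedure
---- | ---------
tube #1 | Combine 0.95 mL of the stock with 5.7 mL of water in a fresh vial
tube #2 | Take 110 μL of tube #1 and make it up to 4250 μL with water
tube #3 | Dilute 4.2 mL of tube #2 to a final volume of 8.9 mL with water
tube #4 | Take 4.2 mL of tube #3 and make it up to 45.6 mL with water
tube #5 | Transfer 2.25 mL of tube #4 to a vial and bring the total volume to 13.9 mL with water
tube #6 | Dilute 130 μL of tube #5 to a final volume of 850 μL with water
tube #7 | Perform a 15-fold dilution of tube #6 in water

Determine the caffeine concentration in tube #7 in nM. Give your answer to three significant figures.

0.398 nM

Step 1: 0.95 mL + 5.7 mL = 6.65 mL total → factor 6.65/0.95 = 7
Step 2: 110 μL brought to 4250 μL → factor 4250/110 = 38.636
Step 3: 4.2 mL brought to 8.9 mL → factor 8.9/4.2 = 2.119
Step 4: 4.2 mL brought to 45.6 mL → factor 45.6/4.2 = 10.857
Step 5: 2.25 mL brought to 13.9 mL → factor 13.9/2.25 = 6.1778
Step 6: 130 μL brought to 850 μL → factor 850/130 = 6.5385
Step 7: 15-fold → factor 15
Overall dilution factor = 7 × 38.636 × 2.119 × 10.857 × 6.1778 × 6.5385 × 15 = 3.7701 × 10^6
Final = 1.50 mM / 3.7701 × 10^6 = 3.979 × 10^-7 mM = 0.398 nM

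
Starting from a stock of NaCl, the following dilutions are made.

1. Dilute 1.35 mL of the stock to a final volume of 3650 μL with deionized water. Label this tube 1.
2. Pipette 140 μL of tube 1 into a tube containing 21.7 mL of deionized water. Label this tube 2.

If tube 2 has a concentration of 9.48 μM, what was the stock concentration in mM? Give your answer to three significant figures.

Step 1: 1.35 mL brought to 3650 μL → factor 3.65/1.35 = 2.7037
Step 2: 140 μL + 21.7 mL = 21840 μL total → factor 21840/140 = 156
Overall dilution factor = 2.7037 × 156 = 421.78
Stock = 9.48 μM × 421.78 = 3998 μM = 4.00 mM

4.00 mM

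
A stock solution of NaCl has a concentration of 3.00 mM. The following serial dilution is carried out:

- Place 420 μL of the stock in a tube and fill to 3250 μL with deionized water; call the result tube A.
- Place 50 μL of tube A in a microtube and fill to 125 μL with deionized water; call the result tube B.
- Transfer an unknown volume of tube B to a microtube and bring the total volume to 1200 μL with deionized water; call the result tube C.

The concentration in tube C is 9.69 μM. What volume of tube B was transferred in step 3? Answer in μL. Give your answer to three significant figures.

75.0 μL

Step 1: 420 μL brought to 3250 μL → factor 3250/420 = 7.7381
Step 2: 50 μL brought to 125 μL → factor 125/50 = 2.5
Step 3: v brought to 1200 μL → factor = 1200 μL/v
Product of known-step factors = 19.345
Overall factor = 3.00 mM / (9.69 μM) = 309.6
Step-3 factor = 309.6 / 19.345 = 16.004
v = 1200 μL / 16.004 = 75.0 μL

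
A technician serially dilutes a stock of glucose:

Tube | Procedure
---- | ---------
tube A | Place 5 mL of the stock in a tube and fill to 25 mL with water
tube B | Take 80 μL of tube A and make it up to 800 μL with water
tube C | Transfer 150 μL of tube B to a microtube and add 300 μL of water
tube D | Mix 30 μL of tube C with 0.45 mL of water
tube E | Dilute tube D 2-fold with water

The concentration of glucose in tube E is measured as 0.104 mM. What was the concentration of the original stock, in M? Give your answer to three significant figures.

0.499 M

Step 1: 5 mL brought to 25 mL → factor 25/5 = 5
Step 2: 80 μL brought to 800 μL → factor 800/80 = 10
Step 3: 150 μL + 300 μL = 450 μL total → factor 450/150 = 3
Step 4: 30 μL + 0.45 mL = 480 μL total → factor 480/30 = 16
Step 5: 2-fold → factor 2
Overall dilution factor = 5 × 10 × 3 × 16 × 2 = 4800
Stock = 0.104 mM × 4800 = 499.2 mM = 0.499 M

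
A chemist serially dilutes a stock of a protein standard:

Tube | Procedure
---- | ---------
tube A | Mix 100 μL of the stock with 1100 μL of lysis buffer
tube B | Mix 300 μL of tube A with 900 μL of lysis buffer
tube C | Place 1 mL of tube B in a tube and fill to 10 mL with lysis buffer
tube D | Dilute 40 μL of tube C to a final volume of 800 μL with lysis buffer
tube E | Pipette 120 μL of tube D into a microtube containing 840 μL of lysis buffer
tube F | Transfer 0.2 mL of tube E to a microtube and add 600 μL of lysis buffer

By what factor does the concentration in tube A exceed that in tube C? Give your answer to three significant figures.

40.0

Step 1: 100 μL + 1100 μL = 1200 μL total → factor 1200/100 = 12
Step 2: 300 μL + 900 μL = 1200 μL total → factor 1200/300 = 4
Step 3: 1 mL brought to 10 mL → factor 10/1 = 10
Dilution factor to tube A = 12; to tube C = 480
[tube A]/[tube C] = (factor to tube C)/(factor to tube A) = 480/12 = 40.0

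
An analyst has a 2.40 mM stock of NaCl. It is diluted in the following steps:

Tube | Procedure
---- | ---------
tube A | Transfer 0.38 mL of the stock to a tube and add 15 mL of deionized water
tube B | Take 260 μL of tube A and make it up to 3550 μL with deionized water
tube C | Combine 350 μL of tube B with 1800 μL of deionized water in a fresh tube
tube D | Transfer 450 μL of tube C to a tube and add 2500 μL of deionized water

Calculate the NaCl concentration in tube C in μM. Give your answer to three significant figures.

Step 1: 0.38 mL + 15 mL = 15.38 mL total → factor 15.38/0.38 = 40.474
Step 2: 260 μL brought to 3550 μL → factor 3550/260 = 13.654
Step 3: 350 μL + 1800 μL = 2150 μL total → factor 2150/350 = 6.1429
Dilution factor through tube C = 40.474 × 13.654 × 6.1429 = 3394.7
[tube C] = 2.40 mM / 3394.7 = 0.0007070 mM = 0.707 μM

0.707 μM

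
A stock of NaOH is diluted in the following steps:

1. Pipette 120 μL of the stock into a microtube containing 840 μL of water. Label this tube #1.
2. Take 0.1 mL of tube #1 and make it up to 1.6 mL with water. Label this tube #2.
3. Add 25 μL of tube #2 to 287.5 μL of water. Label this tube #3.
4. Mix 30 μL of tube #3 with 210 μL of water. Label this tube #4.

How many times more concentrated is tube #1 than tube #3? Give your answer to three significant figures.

200

Step 1: 120 μL + 840 μL = 960 μL total → factor 960/120 = 8
Step 2: 0.1 mL brought to 1.6 mL → factor 1.6/0.1 = 16
Step 3: 25 μL + 287.5 μL = 312.5 μL total → factor 312.5/25 = 12.5
Dilution factor to tube #1 = 8; to tube #3 = 1600
[tube #1]/[tube #3] = (factor to tube #3)/(factor to tube #1) = 1600/8 = 200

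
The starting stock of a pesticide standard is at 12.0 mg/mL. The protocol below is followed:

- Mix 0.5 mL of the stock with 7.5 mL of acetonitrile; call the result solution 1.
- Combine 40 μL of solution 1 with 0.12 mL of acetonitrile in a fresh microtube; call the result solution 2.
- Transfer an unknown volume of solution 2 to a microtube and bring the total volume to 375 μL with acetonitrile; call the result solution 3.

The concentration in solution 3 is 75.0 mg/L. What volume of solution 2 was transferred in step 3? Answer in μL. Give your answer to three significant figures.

150 μL

Step 1: 0.5 mL + 7.5 mL = 8 mL total → factor 8/0.5 = 16
Step 2: 40 μL + 0.12 mL = 160 μL total → factor 160/40 = 4
Step 3: v brought to 375 μL → factor = 375 μL/v
Product of known-step factors = 64
Overall factor = 12.0 mg/mL / (75.0 mg/L) = 160
Step-3 factor = 160 / 64 = 2.5
v = 375 μL / 2.5 = 150 μL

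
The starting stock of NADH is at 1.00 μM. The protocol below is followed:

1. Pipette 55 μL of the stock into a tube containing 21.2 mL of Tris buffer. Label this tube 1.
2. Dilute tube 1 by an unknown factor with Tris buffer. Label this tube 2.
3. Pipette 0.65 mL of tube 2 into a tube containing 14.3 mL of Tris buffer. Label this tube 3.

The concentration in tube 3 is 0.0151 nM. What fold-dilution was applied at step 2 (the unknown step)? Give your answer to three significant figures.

7.45-fold

Step 1: 55 μL + 21.2 mL = 21255 μL total → factor 21255/55 = 386.45
Step 2: unknown factor x
Step 3: 0.65 mL + 14.3 mL = 14.95 mL total → factor 14.95/0.65 = 23
Product of known-step factors = 8888.5
Overall factor = 1.00 μM / (0.0151 nM) = 66225
x = 66225 / 8888.5 = 7.45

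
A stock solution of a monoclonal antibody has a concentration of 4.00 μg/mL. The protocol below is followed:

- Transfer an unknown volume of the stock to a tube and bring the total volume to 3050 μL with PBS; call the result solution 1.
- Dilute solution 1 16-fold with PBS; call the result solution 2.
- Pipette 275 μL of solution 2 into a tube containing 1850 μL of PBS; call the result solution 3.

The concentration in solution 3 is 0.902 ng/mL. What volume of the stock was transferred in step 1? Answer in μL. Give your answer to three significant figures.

85.0 μL

Step 1: v brought to 3050 μL → factor = 3050 μL/v
Step 2: 16-fold → factor 16
Step 3: 275 μL + 1850 μL = 2125 μL total → factor 2125/275 = 7.7273
Product of known-step factors = 123.64
Overall factor = 4.00 μg/mL / (0.902 ng/mL) = 4434.6
Step-1 factor = 4434.6 / 123.64 = 35.868
v = 3050 μL / 35.868 = 85.0 μL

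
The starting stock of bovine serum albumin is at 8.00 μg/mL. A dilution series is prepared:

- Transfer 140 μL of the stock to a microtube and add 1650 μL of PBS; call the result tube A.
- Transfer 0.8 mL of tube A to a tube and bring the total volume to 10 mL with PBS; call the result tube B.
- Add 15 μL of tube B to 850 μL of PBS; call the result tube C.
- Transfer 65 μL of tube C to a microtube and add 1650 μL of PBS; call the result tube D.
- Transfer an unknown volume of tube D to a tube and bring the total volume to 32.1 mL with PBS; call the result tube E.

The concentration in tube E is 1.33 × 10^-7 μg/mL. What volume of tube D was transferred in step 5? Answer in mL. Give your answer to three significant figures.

Step 1: 140 μL + 1650 μL = 1790 μL total → factor 1790/140 = 12.786
Step 2: 0.8 mL brought to 10 mL → factor 10/0.8 = 12.5
Step 3: 15 μL + 850 μL = 865 μL total → factor 865/15 = 57.667
Step 4: 65 μL + 1650 μL = 1715 μL total → factor 1715/65 = 26.385
Step 5: v brought to 32.1 mL → factor = 32.1 mL/v
Product of known-step factors = 2.4317 × 10^5
Overall factor = 8.00 μg/mL / (1.33 × 10^-7 μg/mL) = 6.015 × 10^7
Step-5 factor = 6.015 × 10^7 / 2.4317 × 10^5 = 247.36
v = 32.1 mL / 247.36 = 0.130 mL

0.130 mL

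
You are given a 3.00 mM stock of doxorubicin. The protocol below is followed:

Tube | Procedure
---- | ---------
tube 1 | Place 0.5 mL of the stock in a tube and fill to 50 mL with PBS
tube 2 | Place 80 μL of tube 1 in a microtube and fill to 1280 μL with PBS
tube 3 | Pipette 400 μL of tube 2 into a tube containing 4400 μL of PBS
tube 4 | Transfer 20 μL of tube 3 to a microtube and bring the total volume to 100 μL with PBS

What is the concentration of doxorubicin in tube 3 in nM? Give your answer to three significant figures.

156 nM

Step 1: 0.5 mL brought to 50 mL → factor 50/0.5 = 100
Step 2: 80 μL brought to 1280 μL → factor 1280/80 = 16
Step 3: 400 μL + 4400 μL = 4800 μL total → factor 4800/400 = 12
Dilution factor through tube 3 = 100 × 16 × 12 = 19200
[tube 3] = 3.00 mM / 19200 = 0.0001563 mM = 156 nM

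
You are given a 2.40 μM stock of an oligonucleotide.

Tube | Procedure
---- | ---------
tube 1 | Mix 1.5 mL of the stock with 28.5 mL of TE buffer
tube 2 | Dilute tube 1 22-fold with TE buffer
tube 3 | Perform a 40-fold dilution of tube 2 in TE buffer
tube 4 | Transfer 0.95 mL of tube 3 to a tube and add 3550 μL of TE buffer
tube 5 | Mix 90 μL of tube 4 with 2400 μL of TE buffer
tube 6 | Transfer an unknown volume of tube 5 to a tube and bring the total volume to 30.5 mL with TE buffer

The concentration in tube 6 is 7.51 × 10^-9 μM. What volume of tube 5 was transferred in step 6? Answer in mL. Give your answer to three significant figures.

Step 1: 1.5 mL + 28.5 mL = 30 mL total → factor 30/1.5 = 20
Step 2: 22-fold → factor 22
Step 3: 40-fold → factor 40
Step 4: 0.95 mL + 3550 μL = 4.5 mL total → factor 4.5/0.95 = 4.7368
Step 5: 90 μL + 2400 μL = 2490 μL total → factor 2490/90 = 27.667
Step 6: v brought to 30.5 mL → factor = 30.5 mL/v
Product of known-step factors = 2.3065 × 10^6
Overall factor = 2.40 μM / (7.51 × 10^-9 μM) = 3.1957 × 10^8
Step-6 factor = 3.1957 × 10^8 / 2.3065 × 10^6 = 138.55
v = 30.5 mL / 138.55 = 0.220 mL

0.220 mL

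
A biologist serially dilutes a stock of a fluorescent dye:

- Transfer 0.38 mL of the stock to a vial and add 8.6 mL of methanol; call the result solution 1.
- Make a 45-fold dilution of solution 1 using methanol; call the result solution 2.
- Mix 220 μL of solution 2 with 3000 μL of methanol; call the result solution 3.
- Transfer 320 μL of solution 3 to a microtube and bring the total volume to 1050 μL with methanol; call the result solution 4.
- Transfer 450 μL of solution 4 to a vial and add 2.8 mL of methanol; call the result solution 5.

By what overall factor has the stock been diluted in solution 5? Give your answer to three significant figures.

Step 1: 0.38 mL + 8.6 mL = 8.98 mL total → factor 8.98/0.38 = 23.632
Step 2: 45-fold → factor 45
Step 3: 220 μL + 3000 μL = 3220 μL total → factor 3220/220 = 14.636
Step 4: 320 μL brought to 1050 μL → factor 1050/320 = 3.2812
Step 5: 450 μL + 2.8 mL = 3250 μL total → factor 3250/450 = 7.2222
Overall dilution factor = 23.632 × 45 × 14.636 × 3.2812 × 7.2222 = 3.6885 × 10^5

3.69 × 10^5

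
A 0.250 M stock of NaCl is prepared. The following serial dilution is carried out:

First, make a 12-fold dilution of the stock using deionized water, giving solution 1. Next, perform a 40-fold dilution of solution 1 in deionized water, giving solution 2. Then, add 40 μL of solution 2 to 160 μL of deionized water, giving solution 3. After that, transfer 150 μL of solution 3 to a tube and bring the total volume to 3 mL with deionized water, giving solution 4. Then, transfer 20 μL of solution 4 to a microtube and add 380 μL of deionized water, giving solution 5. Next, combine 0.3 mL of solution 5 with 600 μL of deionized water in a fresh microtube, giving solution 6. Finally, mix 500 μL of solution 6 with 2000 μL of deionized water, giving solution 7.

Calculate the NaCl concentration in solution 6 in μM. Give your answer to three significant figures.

0.0868 μM

Step 1: 12-fold → factor 12
Step 2: 40-fold → factor 40
Step 3: 40 μL + 160 μL = 200 μL total → factor 200/40 = 5
Step 4: 150 μL brought to 3 mL → factor 3000/150 = 20
Step 5: 20 μL + 380 μL = 400 μL total → factor 400/20 = 20
Step 6: 0.3 mL + 600 μL = 0.9 mL total → factor 0.9/0.3 = 3
Dilution factor through solution 6 = 12 × 40 × 5 × 20 × 20 × 3 = 2.88 × 10^6
[solution 6] = 0.250 M / 2.88 × 10^6 = 8.681 × 10^-8 M = 0.0868 μM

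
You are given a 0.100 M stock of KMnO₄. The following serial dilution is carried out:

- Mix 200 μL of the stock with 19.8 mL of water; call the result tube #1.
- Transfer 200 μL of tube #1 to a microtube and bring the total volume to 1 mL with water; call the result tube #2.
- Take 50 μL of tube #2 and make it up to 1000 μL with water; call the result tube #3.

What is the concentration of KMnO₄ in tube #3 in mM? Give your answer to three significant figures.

0.0100 mM

Step 1: 200 μL + 19.8 mL = 20000 μL total → factor 20000/200 = 100
Step 2: 200 μL brought to 1 mL → factor 1000/200 = 5
Step 3: 50 μL brought to 1000 μL → factor 1000/50 = 20
Overall dilution factor = 100 × 5 × 20 = 10000
Final = 0.100 M / 10000 = 1.000 × 10^-5 M = 0.0100 mM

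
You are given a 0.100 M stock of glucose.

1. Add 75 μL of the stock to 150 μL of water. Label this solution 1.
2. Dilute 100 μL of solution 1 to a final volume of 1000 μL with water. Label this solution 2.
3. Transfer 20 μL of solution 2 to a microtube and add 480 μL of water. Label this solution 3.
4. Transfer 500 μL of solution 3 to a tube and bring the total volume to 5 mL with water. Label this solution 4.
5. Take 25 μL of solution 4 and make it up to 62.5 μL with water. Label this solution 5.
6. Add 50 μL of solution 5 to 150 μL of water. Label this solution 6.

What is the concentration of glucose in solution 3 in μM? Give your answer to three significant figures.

Step 1: 75 μL + 150 μL = 225 μL total → factor 225/75 = 3
Step 2: 100 μL brought to 1000 μL → factor 1000/100 = 10
Step 3: 20 μL + 480 μL = 500 μL total → factor 500/20 = 25
Dilution factor through solution 3 = 3 × 10 × 25 = 750
[solution 3] = 0.100 M / 750 = 0.0001333 M = 133 μM

133 μM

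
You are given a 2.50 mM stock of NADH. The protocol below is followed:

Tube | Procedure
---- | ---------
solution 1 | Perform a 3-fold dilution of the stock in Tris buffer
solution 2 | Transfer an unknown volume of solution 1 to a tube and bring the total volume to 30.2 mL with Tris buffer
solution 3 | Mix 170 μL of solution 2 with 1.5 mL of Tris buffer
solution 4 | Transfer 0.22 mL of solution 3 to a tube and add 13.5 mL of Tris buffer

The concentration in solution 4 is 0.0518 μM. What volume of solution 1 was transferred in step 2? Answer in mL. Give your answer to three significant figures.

Step 1: 3-fold → factor 3
Step 2: v brought to 30.2 mL → factor = 30.2 mL/v
Step 3: 170 μL + 1.5 mL = 1670 μL total → factor 1670/170 = 9.8235
Step 4: 0.22 mL + 13.5 mL = 13.72 mL total → factor 13.72/0.22 = 62.364
Product of known-step factors = 1837.9
Overall factor = 2.50 mM / (0.0518 μM) = 48263
Step-2 factor = 48263 / 1837.9 = 26.26
v = 30.2 mL / 26.26 = 1.15 mL

1.15 mL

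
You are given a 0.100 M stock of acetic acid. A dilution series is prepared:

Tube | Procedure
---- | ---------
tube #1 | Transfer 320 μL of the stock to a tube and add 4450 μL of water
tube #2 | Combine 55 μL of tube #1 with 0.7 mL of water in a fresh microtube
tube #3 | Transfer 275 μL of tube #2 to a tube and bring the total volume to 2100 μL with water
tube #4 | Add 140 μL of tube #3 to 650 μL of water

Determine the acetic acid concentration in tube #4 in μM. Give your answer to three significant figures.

Step 1: 320 μL + 4450 μL = 4770 μL total → factor 4770/320 = 14.906
Step 2: 55 μL + 0.7 mL = 755 μL total → factor 755/55 = 13.727
Step 3: 275 μL brought to 2100 μL → factor 2100/275 = 7.6364
Step 4: 140 μL + 650 μL = 790 μL total → factor 790/140 = 5.6429
Overall dilution factor = 14.906 × 13.727 × 7.6364 × 5.6429 = 8817.4
Final = 0.100 M / 8817.4 = 1.134 × 10^-5 M = 11.3 μM

11.3 μM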